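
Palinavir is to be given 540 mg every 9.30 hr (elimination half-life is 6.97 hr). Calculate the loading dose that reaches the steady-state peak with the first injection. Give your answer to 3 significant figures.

895 mg

k = ln 2 / 6.97 = 0.09945 hr⁻¹
Accumulation ratio R = 1 / (1 − e^(−kτ)) = 1 / (1 − e^(−0.09945×9.30)) = 1 / (1 − 0.3966) = 1.657
Loading dose = maintenance dose × R = 540 × 1.657 ≈ 895 mg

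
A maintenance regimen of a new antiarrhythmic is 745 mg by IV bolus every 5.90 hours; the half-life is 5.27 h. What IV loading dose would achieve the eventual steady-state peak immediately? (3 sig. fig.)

k = ln 2 / 5.27 = 0.1315 h⁻¹
Accumulation ratio R = 1 / (1 − e^(−kτ)) = 1 / (1 − e^(−0.1315×5.90)) = 1 / (1 − 0.4602) = 1.853
Loading dose = maintenance dose × R = 745 × 1.853 ≈ 1380 mg

1380 mg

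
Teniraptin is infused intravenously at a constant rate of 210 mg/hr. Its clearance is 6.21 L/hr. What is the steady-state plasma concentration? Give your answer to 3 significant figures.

33.8 µg/mL

Css = infusion rate / CL = 210 / 6.21 ≈ 33.8 µg/mL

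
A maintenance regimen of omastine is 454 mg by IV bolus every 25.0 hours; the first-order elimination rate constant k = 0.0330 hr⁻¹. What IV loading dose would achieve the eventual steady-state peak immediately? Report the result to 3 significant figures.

Accumulation ratio R = 1 / (1 − e^(−kτ)) = 1 / (1 − e^(−0.03300×25.0)) = 1 / (1 − 0.4382) = 1.780
Loading dose = maintenance dose × R = 454 × 1.780 ≈ 808 mg

808 mg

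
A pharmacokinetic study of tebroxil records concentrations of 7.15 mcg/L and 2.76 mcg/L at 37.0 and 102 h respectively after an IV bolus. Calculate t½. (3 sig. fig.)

k = ln(C₁/C₂) / (t₂ − t₁) = ln(7.15/2.76) / (102 − 37.0)
  = 0.9519 / 65.00 = 0.01464 h⁻¹
t½ = ln 2 / k = ln 2 / 0.01464 ≈ 47.3 hours

47.3 hours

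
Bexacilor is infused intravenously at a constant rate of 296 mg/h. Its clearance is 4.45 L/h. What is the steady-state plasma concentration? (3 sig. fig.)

Css = infusion rate / CL = 296 / 4.45 ≈ 66.5 mg/L

66.5 mg/L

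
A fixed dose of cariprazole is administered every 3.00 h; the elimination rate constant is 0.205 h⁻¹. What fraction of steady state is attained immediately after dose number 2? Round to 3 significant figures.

f_n = 1 − e^(−nkτ) = 1 − e^(−2 × 0.2050 × 3.00) = 1 − e^(−1.230) = 1 − 0.2923 ≈ 0.708

0.708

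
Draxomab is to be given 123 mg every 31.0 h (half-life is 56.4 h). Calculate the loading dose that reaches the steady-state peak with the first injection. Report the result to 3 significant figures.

388 mg

k = ln 2 / 56.4 = 0.01229 h⁻¹
Accumulation ratio R = 1 / (1 − e^(−kτ)) = 1 / (1 − e^(−0.01229×31.0)) = 1 / (1 − 0.6832) = 3.156
Loading dose = maintenance dose × R = 123 × 3.156 ≈ 388 mg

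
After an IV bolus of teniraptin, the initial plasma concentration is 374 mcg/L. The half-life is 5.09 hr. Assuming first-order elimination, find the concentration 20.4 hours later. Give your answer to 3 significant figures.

k = ln 2 / 5.09 = 0.1362 hr⁻¹
C(t) = C₀ e^(−kt) = 374 × e^(−0.1362 × 20.4) = 374 × e^(−2.778) = 374 × 0.06216 ≈ 23.2 mcg/L

23.2 mcg/L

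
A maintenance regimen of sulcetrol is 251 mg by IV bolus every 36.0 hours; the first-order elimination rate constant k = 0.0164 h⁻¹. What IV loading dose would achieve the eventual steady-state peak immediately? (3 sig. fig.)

Accumulation ratio R = 1 / (1 − e^(−kτ)) = 1 / (1 − e^(−0.01640×36.0)) = 1 / (1 − 0.5541) = 2.243
Loading dose = maintenance dose × R = 251 × 2.243 ≈ 563 mg

563 mg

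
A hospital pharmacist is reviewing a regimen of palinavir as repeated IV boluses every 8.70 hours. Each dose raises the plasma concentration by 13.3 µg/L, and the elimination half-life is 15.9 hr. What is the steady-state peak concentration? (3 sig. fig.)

k = ln 2 / 15.9 = 0.04359 hr⁻¹
Fraction remaining after one interval: e^(−kτ) = e^(−0.04359 × 8.70) = 0.6844
R = 1 / (1 − 0.6844) = 3.168
Css,max = 13.3 × 3.168 ≈ 42.1 µg/L

42.1 µg/L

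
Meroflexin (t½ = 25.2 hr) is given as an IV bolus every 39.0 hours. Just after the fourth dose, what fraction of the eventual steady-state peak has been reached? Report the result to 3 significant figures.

0.986

k = ln 2 / 25.2 = 0.02751 hr⁻¹
f_n = 1 − e^(−nkτ) = 1 − e^(−4 × 0.02751 × 39.0) = 1 − e^(−4.291) = 1 − 0.01369 ≈ 0.986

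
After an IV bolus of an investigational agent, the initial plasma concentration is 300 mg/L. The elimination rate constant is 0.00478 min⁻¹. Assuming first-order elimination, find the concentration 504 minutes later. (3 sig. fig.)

C(t) = C₀ e^(−kt) = 300 × e^(−0.004780 × 504) = 300 × e^(−2.409) = 300 × 0.08989 ≈ 27.0 mg/L

27.0 mg/L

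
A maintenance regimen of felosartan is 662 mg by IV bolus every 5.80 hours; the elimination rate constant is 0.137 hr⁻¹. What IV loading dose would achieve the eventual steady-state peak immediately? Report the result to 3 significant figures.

Accumulation ratio R = 1 / (1 − e^(−kτ)) = 1 / (1 − e^(−0.1370×5.80)) = 1 / (1 − 0.4518) = 1.824
Loading dose = maintenance dose × R = 662 × 1.824 ≈ 1210 mg

1210 mg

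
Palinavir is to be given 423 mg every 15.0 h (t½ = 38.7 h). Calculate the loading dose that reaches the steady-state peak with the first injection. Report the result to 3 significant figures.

1800 mg

k = ln 2 / 38.7 = 0.01791 h⁻¹
Accumulation ratio R = 1 / (1 − e^(−kτ)) = 1 / (1 − e^(−0.01791×15.0)) = 1 / (1 − 0.7644) = 4.245
Loading dose = maintenance dose × R = 423 × 4.245 ≈ 1800 mg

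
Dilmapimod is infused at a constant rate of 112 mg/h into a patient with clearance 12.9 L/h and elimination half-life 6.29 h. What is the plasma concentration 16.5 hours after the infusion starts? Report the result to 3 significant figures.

7.27 µg/mL

Css = rate / CL = 112 / 12.9 = 8.682 µg/mL
k = ln 2 / 6.29 = 0.1102 h⁻¹
C(t) = Css (1 − e^(−kt)) = 8.682 × (1 − e^(−1.818)) = 8.682 × 0.8377 ≈ 7.27 µg/mL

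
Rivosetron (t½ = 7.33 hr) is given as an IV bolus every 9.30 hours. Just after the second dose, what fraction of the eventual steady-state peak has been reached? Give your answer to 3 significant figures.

0.828

k = ln 2 / 7.33 = 0.09456 hr⁻¹
f_n = 1 − e^(−nkτ) = 1 − e^(−2 × 0.09456 × 9.30) = 1 − e^(−1.759) = 1 − 0.1722 ≈ 0.828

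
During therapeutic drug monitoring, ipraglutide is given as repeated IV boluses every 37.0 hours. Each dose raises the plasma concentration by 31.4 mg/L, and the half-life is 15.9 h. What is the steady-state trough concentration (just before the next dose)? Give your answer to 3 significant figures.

7.82 mg/L

k = ln 2 / 15.9 = 0.04359 h⁻¹
Fraction remaining after one interval: e^(−kτ) = e^(−0.04359 × 37.0) = 0.1993
R = 1 / (1 − 0.1993) = 1.249
Css,max = 31.4 × 1.249 = 39.22 mg/L
Css,min = Css,max × e^(−kτ) = 39.22 × 0.1993 ≈ 7.82 mg/L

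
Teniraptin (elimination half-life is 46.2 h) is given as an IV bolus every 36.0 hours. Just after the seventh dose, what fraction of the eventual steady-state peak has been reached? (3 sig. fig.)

k = ln 2 / 46.2 = 0.01500 h⁻¹
f_n = 1 − e^(−nkτ) = 1 − e^(−7 × 0.01500 × 36.0) = 1 − e^(−3.781) = 1 − 0.02280 ≈ 0.977

0.977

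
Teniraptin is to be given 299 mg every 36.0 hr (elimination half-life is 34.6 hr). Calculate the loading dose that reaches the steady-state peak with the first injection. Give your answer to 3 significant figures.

582 mg

k = ln 2 / 34.6 = 0.02003 hr⁻¹
Accumulation ratio R = 1 / (1 − e^(−kτ)) = 1 / (1 − e^(−0.02003×36.0)) = 1 / (1 − 0.4862) = 1.946
Loading dose = maintenance dose × R = 299 × 1.946 ≈ 582 mg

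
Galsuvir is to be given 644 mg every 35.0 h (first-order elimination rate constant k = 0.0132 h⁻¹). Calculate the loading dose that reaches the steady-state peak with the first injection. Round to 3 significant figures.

Accumulation ratio R = 1 / (1 − e^(−kτ)) = 1 / (1 − e^(−0.01320×35.0)) = 1 / (1 − 0.6300) = 2.703
Loading dose = maintenance dose × R = 644 × 2.703 ≈ 1740 mg

1740 mg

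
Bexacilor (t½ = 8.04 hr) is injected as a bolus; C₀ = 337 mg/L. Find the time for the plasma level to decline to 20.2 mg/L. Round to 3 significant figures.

32.6 hours

k = ln 2 / 8.04 = 0.08621 hr⁻¹
C(t) = C₀ e^(−kt)  ⇒  t = ln(C₀/C) / k
t = ln(337/20.2) / 0.08621 = 2.814 / 0.08621 ≈ 32.6 hours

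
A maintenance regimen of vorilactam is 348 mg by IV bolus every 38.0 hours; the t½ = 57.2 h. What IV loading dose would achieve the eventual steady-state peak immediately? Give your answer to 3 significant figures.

k = ln 2 / 57.2 = 0.01212 h⁻¹
Accumulation ratio R = 1 / (1 − e^(−kτ)) = 1 / (1 − e^(−0.01212×38.0)) = 1 / (1 − 0.6310) = 2.710
Loading dose = maintenance dose × R = 348 × 2.710 ≈ 943 mg

943 mg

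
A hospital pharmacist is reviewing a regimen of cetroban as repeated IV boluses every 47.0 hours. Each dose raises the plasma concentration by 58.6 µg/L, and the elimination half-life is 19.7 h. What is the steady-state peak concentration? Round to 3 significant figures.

72.5 µg/L

k = ln 2 / 19.7 = 0.03519 h⁻¹
Fraction remaining after one interval: e^(−kτ) = e^(−0.03519 × 47.0) = 0.1913
R = 1 / (1 − 0.1913) = 1.237
Css,max = 58.6 × 1.237 ≈ 72.5 µg/L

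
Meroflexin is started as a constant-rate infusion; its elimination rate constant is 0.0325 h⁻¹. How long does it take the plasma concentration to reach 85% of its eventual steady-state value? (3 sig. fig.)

f = 1 − e^(−kt)  ⇒  t = −ln(1 − f) / k
t = −ln(1 − 0.85) / 0.03250 = 1.897 / 0.03250 ≈ 58.4 hours

58.4 hours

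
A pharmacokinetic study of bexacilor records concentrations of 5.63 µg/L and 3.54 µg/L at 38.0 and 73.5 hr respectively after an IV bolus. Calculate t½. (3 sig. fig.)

k = ln(C₁/C₂) / (t₂ − t₁) = ln(5.63/3.54) / (73.5 − 38.0)
  = 0.4640 / 35.50 = 0.01307 hr⁻¹
t½ = ln 2 / k = ln 2 / 0.01307 ≈ 53.0 hours

53.0 hours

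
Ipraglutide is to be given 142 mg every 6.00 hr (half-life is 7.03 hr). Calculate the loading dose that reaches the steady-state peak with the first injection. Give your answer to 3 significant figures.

318 mg

k = ln 2 / 7.03 = 0.09860 hr⁻¹
Accumulation ratio R = 1 / (1 − e^(−kτ)) = 1 / (1 − e^(−0.09860×6.00)) = 1 / (1 − 0.5534) = 2.239
Loading dose = maintenance dose × R = 142 × 2.239 ≈ 318 mg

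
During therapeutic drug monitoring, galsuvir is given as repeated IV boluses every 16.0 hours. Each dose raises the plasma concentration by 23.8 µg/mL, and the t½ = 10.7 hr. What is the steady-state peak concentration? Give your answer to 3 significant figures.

k = ln 2 / 10.7 = 0.06478 hr⁻¹
Fraction remaining after one interval: e^(−kτ) = e^(−0.06478 × 16.0) = 0.3547
R = 1 / (1 − 0.3547) = 1.550
Css,max = 23.8 × 1.550 ≈ 36.9 µg/mL

36.9 µg/mL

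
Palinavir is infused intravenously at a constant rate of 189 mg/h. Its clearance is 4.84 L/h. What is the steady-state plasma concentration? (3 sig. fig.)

39.0 mg/L

Css = infusion rate / CL = 189 / 4.84 ≈ 39.0 mg/L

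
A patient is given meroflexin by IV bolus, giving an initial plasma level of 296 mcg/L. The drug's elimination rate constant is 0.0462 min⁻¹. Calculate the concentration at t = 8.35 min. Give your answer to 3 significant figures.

C(t) = C₀ e^(−kt) = 296 × e^(−0.04620 × 8.35) = 296 × e^(−0.3858) = 296 × 0.6799 ≈ 201 mcg/L

201 mcg/L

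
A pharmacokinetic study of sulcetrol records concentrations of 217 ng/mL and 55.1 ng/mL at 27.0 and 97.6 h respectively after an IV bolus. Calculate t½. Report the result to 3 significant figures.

35.7 hours

k = ln(C₁/C₂) / (t₂ − t₁) = ln(217/55.1) / (97.6 − 27.0)
  = 1.371 / 70.60 = 0.01942 h⁻¹
t½ = ln 2 / k = ln 2 / 0.01942 ≈ 35.7 hours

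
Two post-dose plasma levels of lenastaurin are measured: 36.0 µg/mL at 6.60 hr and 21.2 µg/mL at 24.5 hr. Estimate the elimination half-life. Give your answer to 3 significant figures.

23.4 hours

k = ln(C₁/C₂) / (t₂ − t₁) = ln(36.0/21.2) / (24.5 − 6.60)
  = 0.5295 / 17.90 = 0.02958 hr⁻¹
t½ = ln 2 / k = ln 2 / 0.02958 ≈ 23.4 hours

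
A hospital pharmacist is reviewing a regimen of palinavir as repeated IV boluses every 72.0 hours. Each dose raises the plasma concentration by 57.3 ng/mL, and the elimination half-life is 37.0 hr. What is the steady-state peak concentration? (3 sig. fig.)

77.4 ng/mL

k = ln 2 / 37.0 = 0.01873 hr⁻¹
Fraction remaining after one interval: e^(−kτ) = e^(−0.01873 × 72.0) = 0.2595
R = 1 / (1 − 0.2595) = 1.351
Css,max = 57.3 × 1.351 ≈ 77.4 ng/mL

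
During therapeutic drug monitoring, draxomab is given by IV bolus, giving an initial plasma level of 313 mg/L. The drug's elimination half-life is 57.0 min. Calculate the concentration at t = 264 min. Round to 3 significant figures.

k = ln 2 / 57.0 = 0.01216 min⁻¹
264 min is 4.632 half-lives, so C = 313 × (1/2)^4.632 = 313 × 0.04034 ≈ 12.6 mg/L

12.6 mg/L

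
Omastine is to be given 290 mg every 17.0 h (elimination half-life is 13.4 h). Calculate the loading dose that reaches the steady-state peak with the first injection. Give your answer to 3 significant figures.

496 mg

k = ln 2 / 13.4 = 0.05173 h⁻¹
Accumulation ratio R = 1 / (1 − e^(−kτ)) = 1 / (1 − e^(−0.05173×17.0)) = 1 / (1 − 0.4150) = 1.710
Loading dose = maintenance dose × R = 290 × 1.710 ≈ 496 mg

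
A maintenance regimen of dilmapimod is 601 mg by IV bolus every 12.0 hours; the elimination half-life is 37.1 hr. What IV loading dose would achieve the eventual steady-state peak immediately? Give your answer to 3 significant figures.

2990 mg

k = ln 2 / 37.1 = 0.01868 hr⁻¹
Accumulation ratio R = 1 / (1 − e^(−kτ)) = 1 / (1 − e^(−0.01868×12.0)) = 1 / (1 − 0.7992) = 4.979
Loading dose = maintenance dose × R = 601 × 4.979 ≈ 2990 mg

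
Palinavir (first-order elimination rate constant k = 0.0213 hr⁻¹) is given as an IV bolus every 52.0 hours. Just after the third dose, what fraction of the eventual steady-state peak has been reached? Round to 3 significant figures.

0.964

f_n = 1 − e^(−nkτ) = 1 − e^(−3 × 0.02130 × 52.0) = 1 − e^(−3.323) = 1 − 0.03605 ≈ 0.964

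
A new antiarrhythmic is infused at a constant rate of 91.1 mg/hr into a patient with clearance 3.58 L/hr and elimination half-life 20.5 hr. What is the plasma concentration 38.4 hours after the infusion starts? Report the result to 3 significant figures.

18.5 µg/mL

Css = rate / CL = 91.1 / 3.58 = 25.45 µg/mL
k = ln 2 / 20.5 = 0.03381 hr⁻¹
C(t) = Css (1 − e^(−kt)) = 25.45 × (1 − e^(−1.298)) = 25.45 × 0.7270 ≈ 18.5 µg/mL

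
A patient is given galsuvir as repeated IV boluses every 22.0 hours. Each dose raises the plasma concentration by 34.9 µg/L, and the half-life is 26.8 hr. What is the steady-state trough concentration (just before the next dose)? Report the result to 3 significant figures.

k = ln 2 / 26.8 = 0.02586 hr⁻¹
Fraction remaining after one interval: e^(−kτ) = e^(−0.02586 × 22.0) = 0.5661
R = 1 / (1 − 0.5661) = 2.305
Css,max = 34.9 × 2.305 = 80.43 µg/L
Css,min = Css,max × e^(−kτ) = 80.43 × 0.5661 ≈ 45.5 µg/L

45.5 µg/L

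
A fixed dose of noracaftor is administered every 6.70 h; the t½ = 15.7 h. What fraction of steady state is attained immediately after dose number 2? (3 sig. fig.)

0.447

k = ln 2 / 15.7 = 0.04415 h⁻¹
f_n = 1 − e^(−nkτ) = 1 − e^(−2 × 0.04415 × 6.70) = 1 − e^(−0.5916) = 1 − 0.5534 ≈ 0.447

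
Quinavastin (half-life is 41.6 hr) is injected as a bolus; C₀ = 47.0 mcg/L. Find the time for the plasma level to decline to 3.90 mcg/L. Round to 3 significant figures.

k = ln 2 / 41.6 = 0.01666 hr⁻¹
C(t) = C₀ e^(−kt)  ⇒  t = ln(C₀/C) / k
t = ln(47.0/3.90) / 0.01666 = 2.489 / 0.01666 ≈ 149 hours

149 hours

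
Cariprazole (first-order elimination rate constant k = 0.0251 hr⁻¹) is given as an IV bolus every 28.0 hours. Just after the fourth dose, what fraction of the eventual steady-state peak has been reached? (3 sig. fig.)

0.940

f_n = 1 − e^(−nkτ) = 1 − e^(−4 × 0.02510 × 28.0) = 1 − e^(−2.811) = 1 − 0.06013 ≈ 0.940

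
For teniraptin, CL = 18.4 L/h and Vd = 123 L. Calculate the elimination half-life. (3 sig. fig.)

4.63 hours

k = CL / V = 18.4 / 123 = 0.1496 h⁻¹
t½ = ln 2 / k = ln 2 / 0.1496 ≈ 4.63 hours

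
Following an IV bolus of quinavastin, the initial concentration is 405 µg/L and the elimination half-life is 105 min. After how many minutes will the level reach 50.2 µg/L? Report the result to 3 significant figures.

316 minutes

k = ln 2 / 105 = 0.006601 min⁻¹
C(t) = C₀ e^(−kt)  ⇒  t = ln(C₀/C) / k
t = ln(405/50.2) / 0.006601 = 2.088 / 0.006601 ≈ 316 minutes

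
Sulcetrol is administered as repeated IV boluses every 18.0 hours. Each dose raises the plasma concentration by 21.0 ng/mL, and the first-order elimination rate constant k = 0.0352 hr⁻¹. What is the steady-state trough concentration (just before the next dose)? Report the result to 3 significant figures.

23.7 ng/mL

Fraction remaining after one interval: e^(−kτ) = e^(−0.03520 × 18.0) = 0.5307
R = 1 / (1 − 0.5307) = 2.131
Css,max = 21.0 × 2.131 = 44.75 ng/mL
Css,min = Css,max × e^(−kτ) = 44.75 × 0.5307 ≈ 23.7 ng/mL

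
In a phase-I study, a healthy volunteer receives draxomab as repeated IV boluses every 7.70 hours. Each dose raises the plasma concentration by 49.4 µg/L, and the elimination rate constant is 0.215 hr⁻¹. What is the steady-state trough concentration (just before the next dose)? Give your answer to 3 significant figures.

11.7 µg/L

Fraction remaining after one interval: e^(−kτ) = e^(−0.2150 × 7.70) = 0.1910
R = 1 / (1 − 0.1910) = 1.236
Css,max = 49.4 × 1.236 = 61.06 µg/L
Css,min = Css,max × e^(−kτ) = 61.06 × 0.1910 ≈ 11.7 µg/L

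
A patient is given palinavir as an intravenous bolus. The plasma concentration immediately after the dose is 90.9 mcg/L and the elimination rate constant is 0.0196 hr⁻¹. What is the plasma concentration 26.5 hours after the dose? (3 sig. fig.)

54.1 mcg/L

C(t) = C₀ e^(−kt) = 90.9 × e^(−0.01960 × 26.5) = 90.9 × e^(−0.5194) = 90.9 × 0.5949 ≈ 54.1 mcg/L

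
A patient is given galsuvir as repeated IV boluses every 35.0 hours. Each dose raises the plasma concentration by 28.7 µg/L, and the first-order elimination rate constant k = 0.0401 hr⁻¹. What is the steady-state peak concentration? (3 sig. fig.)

38.1 µg/L

Fraction remaining after one interval: e^(−kτ) = e^(−0.04010 × 35.0) = 0.2457
R = 1 / (1 − 0.2457) = 1.326
Css,max = 28.7 × 1.326 ≈ 38.1 µg/L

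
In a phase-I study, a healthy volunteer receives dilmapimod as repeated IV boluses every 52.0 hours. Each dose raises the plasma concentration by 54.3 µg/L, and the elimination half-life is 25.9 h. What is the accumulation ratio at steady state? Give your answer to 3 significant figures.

k = ln 2 / 25.9 = 0.02676 h⁻¹
Fraction remaining after one interval: e^(−kτ) = e^(−0.02676 × 52.0) = 0.2487
R = 1 / (1 − 0.2487) = 1 / 0.7513 ≈ 1.33

1.33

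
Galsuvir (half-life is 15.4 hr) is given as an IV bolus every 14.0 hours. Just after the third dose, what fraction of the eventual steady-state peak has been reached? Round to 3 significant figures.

0.849

k = ln 2 / 15.4 = 0.04501 hr⁻¹
f_n = 1 − e^(−nkτ) = 1 − e^(−3 × 0.04501 × 14.0) = 1 − e^(−1.890) = 1 − 0.1510 ≈ 0.849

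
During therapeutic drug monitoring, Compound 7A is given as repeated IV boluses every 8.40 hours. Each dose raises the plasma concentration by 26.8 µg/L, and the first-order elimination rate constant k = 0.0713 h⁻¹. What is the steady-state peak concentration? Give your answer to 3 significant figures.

Fraction remaining after one interval: e^(−kτ) = e^(−0.07130 × 8.40) = 0.5494
R = 1 / (1 − 0.5494) = 2.219
Css,max = 26.8 × 2.219 ≈ 59.5 µg/L

59.5 µg/L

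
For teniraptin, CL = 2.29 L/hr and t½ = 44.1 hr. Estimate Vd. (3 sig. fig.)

146 L

k = ln 2 / t½ = ln 2 / 44.1 = 0.01572 hr⁻¹
V = CL / k = 2.29 / 0.01572 ≈ 146 L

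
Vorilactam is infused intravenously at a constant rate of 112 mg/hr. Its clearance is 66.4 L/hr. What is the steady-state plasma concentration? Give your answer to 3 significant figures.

Css = infusion rate / CL = 112 / 66.4 ≈ 1.69 µg/mL

1.69 µg/mL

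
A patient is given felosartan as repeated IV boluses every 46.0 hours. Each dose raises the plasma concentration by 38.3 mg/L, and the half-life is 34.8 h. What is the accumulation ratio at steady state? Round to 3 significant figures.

1.67

k = ln 2 / 34.8 = 0.01992 h⁻¹
Fraction remaining after one interval: e^(−kτ) = e^(−0.01992 × 46.0) = 0.4000
R = 1 / (1 − 0.4000) = 1 / 0.6000 ≈ 1.67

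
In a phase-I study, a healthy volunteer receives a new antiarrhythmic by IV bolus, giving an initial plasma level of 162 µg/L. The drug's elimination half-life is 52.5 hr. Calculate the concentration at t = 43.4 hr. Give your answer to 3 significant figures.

k = ln 2 / 52.5 = 0.01320 hr⁻¹
43.4 hr is 0.8267 half-lives, so C = 162 × (1/2)^0.8267 = 162 × 0.5638 ≈ 91.3 µg/L

91.3 µg/L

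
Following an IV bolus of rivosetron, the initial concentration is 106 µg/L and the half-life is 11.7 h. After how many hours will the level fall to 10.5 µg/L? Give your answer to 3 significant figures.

39.0 hours

k = ln 2 / 11.7 = 0.05924 h⁻¹
C(t) = C₀ e^(−kt)  ⇒  t = ln(C₀/C) / k
t = ln(106/10.5) / 0.05924 = 2.312 / 0.05924 ≈ 39.0 hours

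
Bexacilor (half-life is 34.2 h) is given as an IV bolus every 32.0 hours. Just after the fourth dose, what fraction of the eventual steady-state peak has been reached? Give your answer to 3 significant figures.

k = ln 2 / 34.2 = 0.02027 h⁻¹
f_n = 1 − e^(−nkτ) = 1 − e^(−4 × 0.02027 × 32.0) = 1 − e^(−2.594) = 1 − 0.07470 ≈ 0.925

0.925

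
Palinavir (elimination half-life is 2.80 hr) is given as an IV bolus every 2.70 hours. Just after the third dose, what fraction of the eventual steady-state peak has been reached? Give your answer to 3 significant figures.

0.865

k = ln 2 / 2.80 = 0.2476 hr⁻¹
f_n = 1 − e^(−nkτ) = 1 − e^(−3 × 0.2476 × 2.70) = 1 − e^(−2.005) = 1 − 0.1346 ≈ 0.865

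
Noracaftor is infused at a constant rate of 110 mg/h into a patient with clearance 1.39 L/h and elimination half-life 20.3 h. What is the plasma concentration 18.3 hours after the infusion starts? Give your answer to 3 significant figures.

Css = rate / CL = 110 / 1.39 = 79.14 mg/L
k = ln 2 / 20.3 = 0.03415 h⁻¹
C(t) = Css (1 − e^(−kt)) = 79.14 × (1 − e^(−0.6249)) = 79.14 × 0.4647 ≈ 36.8 mg/L

36.8 mg/L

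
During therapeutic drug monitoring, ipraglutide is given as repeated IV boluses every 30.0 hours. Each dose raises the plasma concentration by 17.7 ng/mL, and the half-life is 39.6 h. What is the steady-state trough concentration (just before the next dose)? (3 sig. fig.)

k = ln 2 / 39.6 = 0.01750 h⁻¹
Fraction remaining after one interval: e^(−kτ) = e^(−0.01750 × 30.0) = 0.5915
R = 1 / (1 − 0.5915) = 2.448
Css,max = 17.7 × 2.448 = 43.33 ng/mL
Css,min = Css,max × e^(−kτ) = 43.33 × 0.5915 ≈ 25.6 ng/mL

25.6 ng/mL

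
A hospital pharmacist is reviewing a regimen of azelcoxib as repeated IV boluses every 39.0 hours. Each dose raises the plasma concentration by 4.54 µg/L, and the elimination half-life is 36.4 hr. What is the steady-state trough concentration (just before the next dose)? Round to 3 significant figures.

4.12 µg/L

k = ln 2 / 36.4 = 0.01904 hr⁻¹
Fraction remaining after one interval: e^(−kτ) = e^(−0.01904 × 39.0) = 0.4758
R = 1 / (1 − 0.4758) = 1.908
Css,max = 4.54 × 1.908 = 8.662 µg/L
Css,min = Css,max × e^(−kτ) = 8.662 × 0.4758 ≈ 4.12 µg/L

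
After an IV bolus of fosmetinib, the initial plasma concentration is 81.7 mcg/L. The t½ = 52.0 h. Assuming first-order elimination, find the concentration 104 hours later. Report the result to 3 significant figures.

k = ln 2 / 52.0 = 0.01333 h⁻¹
104 h is 2.000 half-lives, so C = 81.7 × (1/2)^2.000 = 81.7 × 0.2500 ≈ 20.4 mcg/L

20.4 mcg/L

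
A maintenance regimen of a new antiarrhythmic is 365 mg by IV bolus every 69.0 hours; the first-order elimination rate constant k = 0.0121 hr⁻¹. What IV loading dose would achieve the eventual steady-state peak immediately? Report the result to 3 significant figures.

645 mg

Accumulation ratio R = 1 / (1 − e^(−kτ)) = 1 / (1 − e^(−0.01210×69.0)) = 1 / (1 − 0.4339) = 1.767
Loading dose = maintenance dose × R = 365 × 1.767 ≈ 645 mg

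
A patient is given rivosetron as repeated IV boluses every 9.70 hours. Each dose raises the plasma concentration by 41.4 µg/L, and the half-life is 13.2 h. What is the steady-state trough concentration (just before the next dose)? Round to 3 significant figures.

k = ln 2 / 13.2 = 0.05251 h⁻¹
Fraction remaining after one interval: e^(−kτ) = e^(−0.05251 × 9.70) = 0.6009
R = 1 / (1 − 0.6009) = 2.506
Css,max = 41.4 × 2.506 = 103.7 µg/L
Css,min = Css,max × e^(−kτ) = 103.7 × 0.6009 ≈ 62.3 µg/L

62.3 µg/L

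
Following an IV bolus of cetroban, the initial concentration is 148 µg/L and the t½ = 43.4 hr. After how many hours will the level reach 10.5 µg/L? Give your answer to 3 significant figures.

k = ln 2 / 43.4 = 0.01597 hr⁻¹
C(t) = C₀ e^(−kt)  ⇒  t = ln(C₀/C) / k
t = ln(148/10.5) / 0.01597 = 2.646 / 0.01597 ≈ 166 hours

166 hours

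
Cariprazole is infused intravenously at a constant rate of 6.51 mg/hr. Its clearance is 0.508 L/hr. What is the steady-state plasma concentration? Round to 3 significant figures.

Css = infusion rate / CL = 6.51 / 0.508 ≈ 12.8 µg/mL

12.8 µg/mL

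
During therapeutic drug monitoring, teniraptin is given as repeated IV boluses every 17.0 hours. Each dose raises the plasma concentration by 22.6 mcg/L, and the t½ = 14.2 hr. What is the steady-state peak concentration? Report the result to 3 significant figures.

40.1 mcg/L

k = ln 2 / 14.2 = 0.04881 hr⁻¹
Fraction remaining after one interval: e^(−kτ) = e^(−0.04881 × 17.0) = 0.4361
R = 1 / (1 − 0.4361) = 1.773
Css,max = 22.6 × 1.773 ≈ 40.1 mcg/L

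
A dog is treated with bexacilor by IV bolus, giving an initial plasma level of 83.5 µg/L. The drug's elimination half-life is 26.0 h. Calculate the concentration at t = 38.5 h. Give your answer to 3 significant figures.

29.9 µg/L

k = ln 2 / 26.0 = 0.02666 h⁻¹
C(t) = C₀ e^(−kt) = 83.5 × e^(−0.02666 × 38.5) = 83.5 × e^(−1.026) = 83.5 × 0.3583 ≈ 29.9 µg/L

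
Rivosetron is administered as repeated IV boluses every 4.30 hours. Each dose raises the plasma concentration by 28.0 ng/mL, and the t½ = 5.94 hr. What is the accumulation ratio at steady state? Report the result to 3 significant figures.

2.53

k = ln 2 / 5.94 = 0.1167 hr⁻¹
Fraction remaining after one interval: e^(−kτ) = e^(−0.1167 × 4.30) = 0.6055
R = 1 / (1 − 0.6055) = 1 / 0.3945 ≈ 2.53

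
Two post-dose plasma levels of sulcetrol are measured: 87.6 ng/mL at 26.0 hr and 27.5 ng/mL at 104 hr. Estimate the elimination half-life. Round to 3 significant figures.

46.7 hours

k = ln(C₁/C₂) / (t₂ − t₁) = ln(87.6/27.5) / (104 − 26.0)
  = 1.159 / 78.00 = 0.01485 hr⁻¹
t½ = ln 2 / k = ln 2 / 0.01485 ≈ 46.7 hours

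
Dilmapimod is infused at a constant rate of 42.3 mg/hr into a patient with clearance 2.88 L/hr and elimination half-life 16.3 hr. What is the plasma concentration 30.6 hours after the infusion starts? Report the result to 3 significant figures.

10.7 mg/L

Css = rate / CL = 42.3 / 2.88 = 14.69 mg/L
k = ln 2 / 16.3 = 0.04252 hr⁻¹
C(t) = Css (1 − e^(−kt)) = 14.69 × (1 − e^(−1.301)) = 14.69 × 0.7278 ≈ 10.7 mg/L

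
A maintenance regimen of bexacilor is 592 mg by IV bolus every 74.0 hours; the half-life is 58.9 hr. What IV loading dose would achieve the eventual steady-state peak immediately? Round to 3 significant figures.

1020 mg

k = ln 2 / 58.9 = 0.01177 hr⁻¹
Accumulation ratio R = 1 / (1 − e^(−kτ)) = 1 / (1 − e^(−0.01177×74.0)) = 1 / (1 − 0.4186) = 1.720
Loading dose = maintenance dose × R = 592 × 1.720 ≈ 1020 mg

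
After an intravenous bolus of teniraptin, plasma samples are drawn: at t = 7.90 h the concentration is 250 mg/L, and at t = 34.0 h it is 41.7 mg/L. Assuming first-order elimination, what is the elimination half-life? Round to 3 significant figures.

k = ln(C₁/C₂) / (t₂ − t₁) = ln(250/41.7) / (34.0 − 7.90)
  = 1.791 / 26.10 = 0.06862 h⁻¹
t½ = ln 2 / k = ln 2 / 0.06862 ≈ 10.1 hours

10.1 hours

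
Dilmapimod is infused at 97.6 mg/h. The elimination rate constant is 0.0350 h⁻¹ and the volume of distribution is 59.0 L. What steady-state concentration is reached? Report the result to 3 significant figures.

CL = k · V = 0.0350 × 59.0 = 2.065 L/h
Css = rate / CL = 97.6 / 2.065 ≈ 47.3 µg/mL

47.3 µg/mL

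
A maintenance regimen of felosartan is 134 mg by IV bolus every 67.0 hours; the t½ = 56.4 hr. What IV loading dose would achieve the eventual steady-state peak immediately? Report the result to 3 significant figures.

k = ln 2 / 56.4 = 0.01229 hr⁻¹
Accumulation ratio R = 1 / (1 − e^(−kτ)) = 1 / (1 − e^(−0.01229×67.0)) = 1 / (1 − 0.4389) = 1.782
Loading dose = maintenance dose × R = 134 × 1.782 ≈ 239 mg

239 mg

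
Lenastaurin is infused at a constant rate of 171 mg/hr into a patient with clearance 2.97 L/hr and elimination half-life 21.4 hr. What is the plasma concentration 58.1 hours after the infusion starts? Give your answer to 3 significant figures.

48.8 µg/mL

Css = rate / CL = 171 / 2.97 = 57.58 µg/mL
k = ln 2 / 21.4 = 0.03239 hr⁻¹
C(t) = Css (1 − e^(−kt)) = 57.58 × (1 − e^(−1.882)) = 57.58 × 0.8477 ≈ 48.8 µg/mL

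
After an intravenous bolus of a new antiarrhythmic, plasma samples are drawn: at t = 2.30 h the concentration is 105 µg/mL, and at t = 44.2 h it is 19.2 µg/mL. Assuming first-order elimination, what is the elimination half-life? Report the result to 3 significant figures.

17.1 hours

k = ln(C₁/C₂) / (t₂ − t₁) = ln(105/19.2) / (44.2 − 2.30)
  = 1.699 / 41.90 = 0.04055 h⁻¹
t½ = ln 2 / k = ln 2 / 0.04055 ≈ 17.1 hours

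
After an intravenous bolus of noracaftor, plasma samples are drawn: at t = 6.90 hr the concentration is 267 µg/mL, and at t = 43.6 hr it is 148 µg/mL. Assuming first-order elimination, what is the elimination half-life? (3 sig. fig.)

k = ln(C₁/C₂) / (t₂ − t₁) = ln(267/148) / (43.6 − 6.90)
  = 0.5900 / 36.70 = 0.01608 hr⁻¹
t½ = ln 2 / k = ln 2 / 0.01608 ≈ 43.1 hours

43.1 hours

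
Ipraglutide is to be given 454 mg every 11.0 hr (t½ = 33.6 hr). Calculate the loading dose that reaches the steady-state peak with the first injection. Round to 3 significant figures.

k = ln 2 / 33.6 = 0.02063 hr⁻¹
Accumulation ratio R = 1 / (1 − e^(−kτ)) = 1 / (1 − e^(−0.02063×11.0)) = 1 / (1 − 0.7970) = 4.926
Loading dose = maintenance dose × R = 454 × 4.926 ≈ 2240 mg

2240 mg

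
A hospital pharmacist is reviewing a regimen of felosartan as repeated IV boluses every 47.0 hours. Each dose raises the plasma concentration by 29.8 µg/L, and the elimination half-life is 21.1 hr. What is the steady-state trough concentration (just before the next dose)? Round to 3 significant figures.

k = ln 2 / 21.1 = 0.03285 hr⁻¹
Fraction remaining after one interval: e^(−kτ) = e^(−0.03285 × 47.0) = 0.2135
R = 1 / (1 − 0.2135) = 1.272
Css,max = 29.8 × 1.272 = 37.89 µg/L
Css,min = Css,max × e^(−kτ) = 37.89 × 0.2135 ≈ 8.09 µg/L

8.09 µg/L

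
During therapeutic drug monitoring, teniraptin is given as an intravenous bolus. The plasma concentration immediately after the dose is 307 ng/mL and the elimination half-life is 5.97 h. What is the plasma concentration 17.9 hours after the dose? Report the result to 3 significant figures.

38.4 ng/mL

k = ln 2 / 5.97 = 0.1161 h⁻¹
C(t) = C₀ e^(−kt) = 307 × e^(−0.1161 × 17.9) = 307 × e^(−2.078) = 307 × 0.1251 ≈ 38.4 ng/mL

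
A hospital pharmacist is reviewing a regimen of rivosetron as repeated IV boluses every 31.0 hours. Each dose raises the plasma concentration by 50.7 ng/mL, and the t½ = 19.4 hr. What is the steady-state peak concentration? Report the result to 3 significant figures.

k = ln 2 / 19.4 = 0.03573 hr⁻¹
Fraction remaining after one interval: e^(−kτ) = e^(−0.03573 × 31.0) = 0.3303
R = 1 / (1 − 0.3303) = 1.493
Css,max = 50.7 × 1.493 ≈ 75.7 ng/mL

75.7 ng/mL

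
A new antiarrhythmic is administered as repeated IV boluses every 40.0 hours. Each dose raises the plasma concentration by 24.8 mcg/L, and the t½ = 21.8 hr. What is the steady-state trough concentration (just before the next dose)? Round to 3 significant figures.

k = ln 2 / 21.8 = 0.03180 hr⁻¹
Fraction remaining after one interval: e^(−kτ) = e^(−0.03180 × 40.0) = 0.2803
R = 1 / (1 − 0.2803) = 1.390
Css,max = 24.8 × 1.390 = 34.46 mcg/L
Css,min = Css,max × e^(−kτ) = 34.46 × 0.2803 ≈ 9.66 mcg/L

9.66 mcg/L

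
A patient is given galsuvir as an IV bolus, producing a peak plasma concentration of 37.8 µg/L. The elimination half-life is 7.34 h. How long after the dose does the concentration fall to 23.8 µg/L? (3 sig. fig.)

k = ln 2 / 7.34 = 0.09443 h⁻¹
C(t) = C₀ e^(−kt)  ⇒  t = ln(C₀/C) / k
t = ln(37.8/23.8) / 0.09443 = 0.4626 / 0.09443 ≈ 4.90 hours

4.90 hours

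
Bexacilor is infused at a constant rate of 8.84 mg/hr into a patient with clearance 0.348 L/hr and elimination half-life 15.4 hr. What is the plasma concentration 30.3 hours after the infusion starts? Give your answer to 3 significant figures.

Css = rate / CL = 8.84 / 0.348 = 25.40 mg/L
k = ln 2 / 15.4 = 0.04501 hr⁻¹
C(t) = Css (1 − e^(−kt)) = 25.40 × (1 − e^(−1.364)) = 25.40 × 0.7443 ≈ 18.9 mg/L

18.9 mg/L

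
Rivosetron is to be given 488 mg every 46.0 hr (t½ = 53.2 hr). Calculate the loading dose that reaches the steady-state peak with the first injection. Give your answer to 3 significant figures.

1080 mg

k = ln 2 / 53.2 = 0.01303 hr⁻¹
Accumulation ratio R = 1 / (1 − e^(−kτ)) = 1 / (1 − e^(−0.01303×46.0)) = 1 / (1 − 0.5492) = 2.218
Loading dose = maintenance dose × R = 488 × 2.218 ≈ 1080 mg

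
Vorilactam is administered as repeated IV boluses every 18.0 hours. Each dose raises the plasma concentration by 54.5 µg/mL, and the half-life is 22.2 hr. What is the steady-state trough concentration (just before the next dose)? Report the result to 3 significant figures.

72.3 µg/mL

k = ln 2 / 22.2 = 0.03122 hr⁻¹
Fraction remaining after one interval: e^(−kτ) = e^(−0.03122 × 18.0) = 0.5701
R = 1 / (1 − 0.5701) = 2.326
Css,max = 54.5 × 2.326 = 126.8 µg/mL
Css,min = Css,max × e^(−kτ) = 126.8 × 0.5701 ≈ 72.3 µg/mL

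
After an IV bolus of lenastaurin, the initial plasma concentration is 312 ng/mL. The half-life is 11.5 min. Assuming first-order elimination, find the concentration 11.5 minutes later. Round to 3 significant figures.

156 ng/mL

k = ln 2 / 11.5 = 0.06027 min⁻¹
C(t) = C₀ e^(−kt) = 312 × e^(−0.06027 × 11.5) = 312 × e^(−0.6931) = 312 × 0.5000 ≈ 156 ng/mL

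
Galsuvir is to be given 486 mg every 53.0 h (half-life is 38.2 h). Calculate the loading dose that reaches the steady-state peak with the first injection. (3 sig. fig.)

k = ln 2 / 38.2 = 0.01815 h⁻¹
Accumulation ratio R = 1 / (1 − e^(−kτ)) = 1 / (1 − e^(−0.01815×53.0)) = 1 / (1 − 0.3822) = 1.619
Loading dose = maintenance dose × R = 486 × 1.619 ≈ 787 mg

787 mg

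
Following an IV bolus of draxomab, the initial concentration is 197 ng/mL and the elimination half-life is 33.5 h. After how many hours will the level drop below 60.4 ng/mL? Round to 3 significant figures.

k = ln 2 / 33.5 = 0.02069 h⁻¹
C(t) = C₀ e^(−kt)  ⇒  t = ln(C₀/C) / k
t = ln(197/60.4) / 0.02069 = 1.182 / 0.02069 ≈ 57.1 hours

57.1 hours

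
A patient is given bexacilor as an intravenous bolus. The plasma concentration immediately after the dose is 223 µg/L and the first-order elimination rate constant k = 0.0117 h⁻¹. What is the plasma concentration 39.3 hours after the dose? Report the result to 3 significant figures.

141 µg/L

C(t) = C₀ e^(−kt) = 223 × e^(−0.01170 × 39.3) = 223 × e^(−0.4598) = 223 × 0.6314 ≈ 141 µg/L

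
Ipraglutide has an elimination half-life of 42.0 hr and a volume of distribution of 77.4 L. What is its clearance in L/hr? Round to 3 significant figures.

k = ln 2 / t½ = ln 2 / 42.0 = 0.01650 hr⁻¹
CL = k · V = 0.01650 × 77.4 ≈ 1.28 L/hr

1.28 L/hr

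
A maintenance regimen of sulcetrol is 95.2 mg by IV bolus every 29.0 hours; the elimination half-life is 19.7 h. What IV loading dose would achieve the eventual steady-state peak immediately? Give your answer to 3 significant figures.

149 mg

k = ln 2 / 19.7 = 0.03519 h⁻¹
Accumulation ratio R = 1 / (1 − e^(−kτ)) = 1 / (1 − e^(−0.03519×29.0)) = 1 / (1 − 0.3605) = 1.564
Loading dose = maintenance dose × R = 95.2 × 1.564 ≈ 149 mg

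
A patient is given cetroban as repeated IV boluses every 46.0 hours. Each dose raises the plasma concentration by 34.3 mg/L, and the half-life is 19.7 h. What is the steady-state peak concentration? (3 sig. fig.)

42.8 mg/L

k = ln 2 / 19.7 = 0.03519 h⁻¹
Fraction remaining after one interval: e^(−kτ) = e^(−0.03519 × 46.0) = 0.1982
R = 1 / (1 − 0.1982) = 1.247
Css,max = 34.3 × 1.247 ≈ 42.8 mg/L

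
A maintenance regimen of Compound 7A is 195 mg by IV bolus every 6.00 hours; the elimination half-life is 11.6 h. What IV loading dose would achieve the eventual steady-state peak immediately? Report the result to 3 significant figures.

647 mg

k = ln 2 / 11.6 = 0.05975 h⁻¹
Accumulation ratio R = 1 / (1 − e^(−kτ)) = 1 / (1 − e^(−0.05975×6.00)) = 1 / (1 − 0.6987) = 3.319
Loading dose = maintenance dose × R = 195 × 3.319 ≈ 647 mg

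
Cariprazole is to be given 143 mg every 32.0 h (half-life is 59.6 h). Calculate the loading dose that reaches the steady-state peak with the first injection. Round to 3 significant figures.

460 mg

k = ln 2 / 59.6 = 0.01163 h⁻¹
Accumulation ratio R = 1 / (1 − e^(−kτ)) = 1 / (1 − e^(−0.01163×32.0)) = 1 / (1 − 0.6892) = 3.218
Loading dose = maintenance dose × R = 143 × 3.218 ≈ 460 mg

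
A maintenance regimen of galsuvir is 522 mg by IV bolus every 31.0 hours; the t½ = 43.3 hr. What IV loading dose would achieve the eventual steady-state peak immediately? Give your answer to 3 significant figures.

k = ln 2 / 43.3 = 0.01601 hr⁻¹
Accumulation ratio R = 1 / (1 − e^(−kτ)) = 1 / (1 − e^(−0.01601×31.0)) = 1 / (1 − 0.6088) = 2.556
Loading dose = maintenance dose × R = 522 × 2.556 ≈ 1330 mg

1330 mg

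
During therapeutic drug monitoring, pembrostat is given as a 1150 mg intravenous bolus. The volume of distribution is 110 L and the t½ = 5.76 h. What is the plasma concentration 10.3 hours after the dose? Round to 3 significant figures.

3.03 µg/mL

C₀ = dose / V = 1150 / 110 = 10.45 µg/mL
k = ln 2 / 5.76 = 0.1203 h⁻¹
C(t) = C₀ e^(−kt) = 10.45 × e^(−0.1203 × 10.3) = 10.45 × e^(−1.239) = 10.45 × 0.2895 ≈ 3.03 µg/mL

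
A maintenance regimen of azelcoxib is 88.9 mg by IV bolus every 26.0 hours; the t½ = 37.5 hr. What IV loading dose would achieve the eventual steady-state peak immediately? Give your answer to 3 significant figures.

k = ln 2 / 37.5 = 0.01848 hr⁻¹
Accumulation ratio R = 1 / (1 − e^(−kτ)) = 1 / (1 − e^(−0.01848×26.0)) = 1 / (1 − 0.6184) = 2.621
Loading dose = maintenance dose × R = 88.9 × 2.621 ≈ 233 mg

233 mg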